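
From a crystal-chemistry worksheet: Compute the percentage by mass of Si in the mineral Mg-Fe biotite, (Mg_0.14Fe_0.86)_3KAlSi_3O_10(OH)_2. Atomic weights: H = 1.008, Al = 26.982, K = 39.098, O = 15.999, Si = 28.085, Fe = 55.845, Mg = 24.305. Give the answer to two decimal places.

Formula mass = 0.42×24.305 + 2.58×55.845 + 1×39.098 + 1×26.982 + 3×28.085 + 12×15.999 + 2×1.008 = 498.627 g/mol, of which 84.255 g is Si.
So Si makes up 84.255/498.627 = 0.1690 of the mass, i.e. 16.90%.

16.90 weight percent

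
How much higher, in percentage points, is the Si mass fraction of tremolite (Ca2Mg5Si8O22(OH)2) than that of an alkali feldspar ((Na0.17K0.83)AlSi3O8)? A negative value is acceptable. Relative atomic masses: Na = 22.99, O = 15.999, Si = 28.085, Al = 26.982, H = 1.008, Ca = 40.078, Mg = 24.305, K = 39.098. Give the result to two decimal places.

Si in Ca2Mg5Si8O22(OH)2: molar mass 812.353 g/mol; 8×28.085 = 224.680 g → 27.66 wt%.
Si in (Na0.17K0.83)AlSi3O8: molar mass 275.589 g/mol; 3×28.085 = 84.255 g → 30.57 wt%.
Difference = 27.66 − 30.57 = -2.91 percentage points.

-2.91 percentage points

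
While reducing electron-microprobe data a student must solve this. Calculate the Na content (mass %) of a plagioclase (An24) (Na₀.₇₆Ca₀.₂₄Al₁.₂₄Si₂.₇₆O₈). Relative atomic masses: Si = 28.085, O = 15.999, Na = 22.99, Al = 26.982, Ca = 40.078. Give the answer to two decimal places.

6.57 mass %

M(Na₀.₇₆Ca₀.₂₄Al₁.₂₄Si₂.₇₆O₈) = 266.055 g/mol.
Na contributes 0.76 × 22.99 = 17.472 g per mole.
17.472/266.055 = 0.0657 → 6.57%.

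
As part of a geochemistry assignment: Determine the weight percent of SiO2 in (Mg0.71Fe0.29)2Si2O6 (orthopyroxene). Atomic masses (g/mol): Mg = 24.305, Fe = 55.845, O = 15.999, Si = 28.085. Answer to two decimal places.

54.85 wt%

M((Mg0.71Fe0.29)2Si2O6) = 219.067 g/mol; M(SiO2) = 60.083 g/mol.
Moles SiO2 per formula unit = 2 Si ÷ 1 = 2.0000.
SiO2 fraction = (2.0000 × 60.083) / 219.067 = 120.166/219.067 = 0.5485.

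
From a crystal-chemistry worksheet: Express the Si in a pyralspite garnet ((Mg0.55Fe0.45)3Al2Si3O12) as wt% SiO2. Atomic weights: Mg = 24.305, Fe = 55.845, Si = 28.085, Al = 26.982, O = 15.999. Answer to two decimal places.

Molar mass of (Mg0.55Fe0.45)3Al2Si3O12 = 1.65·24.305 + 1.35·55.845 + 2·26.982 + 3·28.085 + 12·15.999 = 445.701 g/mol.
Each formula unit contains 3 Si, equivalent to 3/1 = 3.0000 mol SiO2.
M(SiO2) = 1×28.085 + 2×15.999 = 60.083 g/mol.
Mass of SiO2 per formula unit = 3.0000 × 60.083 = 180.249 g.
SiO2 wt% = 180.249 / 445.701 × 100 = 40.44%.

40.44 wt%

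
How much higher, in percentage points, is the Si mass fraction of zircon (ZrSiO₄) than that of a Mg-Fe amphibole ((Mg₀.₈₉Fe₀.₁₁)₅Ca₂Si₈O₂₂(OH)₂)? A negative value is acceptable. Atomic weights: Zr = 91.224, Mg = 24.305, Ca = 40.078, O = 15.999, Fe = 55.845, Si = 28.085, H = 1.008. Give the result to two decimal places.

-11.76 percentage points

Si in ZrSiO₄: molar mass 183.305 g/mol; 1×28.085 = 28.085 g → 15.32 wt%.
Si in (Mg₀.₈₉Fe₀.₁₁)₅Ca₂Si₈O₂₂(OH)₂: molar mass 829.700 g/mol; 8×28.085 = 224.680 g → 27.08 wt%.
Difference = 15.32 − 27.08 = -11.76 percentage points.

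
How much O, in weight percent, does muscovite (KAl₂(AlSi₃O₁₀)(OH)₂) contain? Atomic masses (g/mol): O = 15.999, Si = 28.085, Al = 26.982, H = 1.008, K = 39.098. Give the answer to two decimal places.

48.20 weight percent

Molar mass of KAl₂(AlSi₃O₁₀)(OH)₂: 1*39.098 + 3*26.982 + 3*28.085 + 12*15.999 + 2*1.008 = 398.303 g/mol.
Mass of O per formula unit: 12 × 15.999 = 191.988 g.
Weight fraction O = 191.988 / 398.303 = 0.4820.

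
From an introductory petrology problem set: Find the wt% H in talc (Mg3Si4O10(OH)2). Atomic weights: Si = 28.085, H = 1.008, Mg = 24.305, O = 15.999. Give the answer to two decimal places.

0.53 weight percent

Molar mass of Mg3Si4O10(OH)2: 3×24.305 + 4×28.085 + 12×15.999 + 2×1.008 = 379.259 g/mol.
Mass of H per formula unit: 2 × 1.008 = 2.016 g.
Weight fraction H = 2.016 / 379.259 = 0.0053.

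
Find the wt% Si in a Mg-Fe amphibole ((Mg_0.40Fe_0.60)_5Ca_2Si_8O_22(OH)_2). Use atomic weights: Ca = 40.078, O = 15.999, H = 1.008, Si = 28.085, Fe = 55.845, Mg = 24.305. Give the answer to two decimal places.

24.77 mass %

M((Mg_0.40Fe_0.60)_5Ca_2Si_8O_22(OH)_2) = 906.973 g/mol.
Si contributes 8 × 28.085 = 224.680 g per mole.
224.680/906.973 = 0.2477 → 24.77%.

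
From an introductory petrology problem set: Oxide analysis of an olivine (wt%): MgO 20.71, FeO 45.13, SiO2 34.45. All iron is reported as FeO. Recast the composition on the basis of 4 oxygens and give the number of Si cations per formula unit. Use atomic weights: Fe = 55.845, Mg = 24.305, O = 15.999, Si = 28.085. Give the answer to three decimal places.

MgO: 20.71/40.304 = 0.51384 mol → 0.51384 mol Mg, 0.51384 mol O.
FeO: 45.13/71.844 = 0.62817 mol → 0.62817 mol Fe, 0.62817 mol O.
SiO2: 34.45/60.083 = 0.57337 mol → 0.57337 mol Si, 1.14674 mol O.
Total oxygen = 2.28875 mol. Normalization factor = 4/2.28875 = 1.74768.
Si per 4 O = 0.57337 × 1.74768 = 1.002.

1.002 Si apfu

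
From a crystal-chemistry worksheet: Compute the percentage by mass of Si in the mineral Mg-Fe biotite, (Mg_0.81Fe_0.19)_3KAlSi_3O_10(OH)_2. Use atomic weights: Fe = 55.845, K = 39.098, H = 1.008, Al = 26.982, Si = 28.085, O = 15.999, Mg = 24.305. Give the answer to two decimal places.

Molar mass of (Mg_0.81Fe_0.19)_3KAlSi_3O_10(OH)_2: 2.43×24.305 + 0.57×55.845 + 1×39.098 + 1×26.982 + 3×28.085 + 12×15.999 + 2×1.008 = 435.232 g/mol.
Mass of Si per formula unit: 3 × 28.085 = 84.255 g.
Weight fraction Si = 84.255 / 435.232 = 0.1936.

19.36 weight percent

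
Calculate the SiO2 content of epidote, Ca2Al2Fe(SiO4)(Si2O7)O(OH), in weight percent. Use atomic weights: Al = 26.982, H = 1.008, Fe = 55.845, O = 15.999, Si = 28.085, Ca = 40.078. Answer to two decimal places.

37.30 wt%

Molar mass of Ca2Al2Fe(SiO4)(Si2O7)O(OH) = 2·40.078 + 2·26.982 + 1·55.845 + 3·28.085 + 13·15.999 + 1·1.008 = 483.215 g/mol.
Each formula unit contains 3 Si, equivalent to 3/1 = 3.0000 mol SiO2.
M(SiO2) = 1×28.085 + 2×15.999 = 60.083 g/mol.
Mass of SiO2 per formula unit = 3.0000 × 60.083 = 180.249 g.
SiO2 wt% = 180.249 / 483.215 × 100 = 37.30%.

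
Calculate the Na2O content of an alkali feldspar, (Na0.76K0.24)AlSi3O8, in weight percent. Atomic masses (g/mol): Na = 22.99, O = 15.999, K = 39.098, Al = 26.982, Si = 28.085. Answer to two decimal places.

8.85 wt%

Formula mass = 266.085 g/mol.
0.76 Na → 0.3800 mol Na2O per formula unit; M(Na2O) = 61.979, so Na2O mass = 23.552 g.
23.552/266.085 × 100 = 8.85 wt%.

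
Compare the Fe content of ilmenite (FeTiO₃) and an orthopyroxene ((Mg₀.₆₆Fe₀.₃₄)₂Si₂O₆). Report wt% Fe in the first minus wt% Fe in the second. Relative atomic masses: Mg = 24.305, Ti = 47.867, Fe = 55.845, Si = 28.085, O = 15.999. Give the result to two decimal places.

First mineral: 55.845 g Fe in 151.709 g formula = 36.81 wt% Fe.
Second mineral: 37.975 g Fe in 222.221 g formula = 17.09 wt% Fe.
36.81% − 17.09% gives a difference of 19.72 percentage points.

19.72 percentage points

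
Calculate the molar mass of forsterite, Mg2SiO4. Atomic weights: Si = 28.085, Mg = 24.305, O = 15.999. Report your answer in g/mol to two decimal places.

140.69 g/mol

The formula mass is the sum 2×24.305 + 1×28.085 + 4×15.999.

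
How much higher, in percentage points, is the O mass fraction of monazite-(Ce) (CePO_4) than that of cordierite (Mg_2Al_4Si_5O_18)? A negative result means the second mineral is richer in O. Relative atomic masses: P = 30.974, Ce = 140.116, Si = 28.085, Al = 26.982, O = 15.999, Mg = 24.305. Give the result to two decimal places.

O in CePO_4: molar mass 235.086 g/mol; 4×15.999 = 63.996 g → 27.22 wt%.
O in Mg_2Al_4Si_5O_18: molar mass 584.945 g/mol; 18×15.999 = 287.982 g → 49.23 wt%.
Difference = 27.22 − 49.23 = -22.01 percentage points.

-22.01 percentage points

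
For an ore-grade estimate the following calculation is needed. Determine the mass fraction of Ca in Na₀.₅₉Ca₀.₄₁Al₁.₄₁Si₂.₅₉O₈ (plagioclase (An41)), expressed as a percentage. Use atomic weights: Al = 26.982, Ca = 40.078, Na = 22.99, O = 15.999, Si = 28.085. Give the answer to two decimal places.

6.11 weight percent

Formula mass = 0.59*22.99 + 0.41*40.078 + 1.41*26.982 + 2.59*28.085 + 8*15.999 = 268.773 g/mol, of which 16.432 g is Ca.
So Ca makes up 16.432/268.773 = 0.0611 of the mass, i.e. 6.11%.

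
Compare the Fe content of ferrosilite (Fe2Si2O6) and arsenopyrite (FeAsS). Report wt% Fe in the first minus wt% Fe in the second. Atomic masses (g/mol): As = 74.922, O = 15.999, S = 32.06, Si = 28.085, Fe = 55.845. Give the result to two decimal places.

First mineral: 111.690 g Fe in 263.854 g formula = 42.33 wt% Fe.
Second mineral: 55.845 g Fe in 162.827 g formula = 34.30 wt% Fe.
42.33% − 34.30% gives a difference of 8.03 percentage points.

8.03 percentage points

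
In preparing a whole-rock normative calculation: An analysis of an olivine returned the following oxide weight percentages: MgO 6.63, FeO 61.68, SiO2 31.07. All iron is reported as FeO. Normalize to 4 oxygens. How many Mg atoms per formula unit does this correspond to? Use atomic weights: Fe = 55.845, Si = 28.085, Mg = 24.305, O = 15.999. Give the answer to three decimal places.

6.63 wt% MgO ÷ 40.304 g/mol = 0.16450 mol, giving 0.16450 Mg and 0.16450 O.
61.68 wt% FeO ÷ 71.844 g/mol = 0.85853 mol, giving 0.85853 Fe and 0.85853 O.
31.07 wt% SiO2 ÷ 60.083 g/mol = 0.51712 mol, giving 0.51712 Si and 1.03424 O.
Oxygen sums to 2.05727; scaling by 4/2.05727 = 1.94432 puts the formula on 4 O.
Mg: 0.16450 × 1.94432 = 0.320 atoms per formula unit.

0.320 Mg apfu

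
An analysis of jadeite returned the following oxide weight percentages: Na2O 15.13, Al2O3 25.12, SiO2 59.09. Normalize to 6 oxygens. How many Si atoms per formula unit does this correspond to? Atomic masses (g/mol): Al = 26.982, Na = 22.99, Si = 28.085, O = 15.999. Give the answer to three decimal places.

2.000 Si apfu

Na2O: 15.13/61.979 = 0.24411 mol → 0.48822 mol Na, 0.24411 mol O.
Al2O3: 25.12/101.961 = 0.24637 mol → 0.49274 mol Al, 0.73911 mol O.
SiO2: 59.09/60.083 = 0.98347 mol → 0.98347 mol Si, 1.96694 mol O.
Total oxygen = 2.95016 mol. Normalization factor = 6/2.95016 = 2.03379.
Si per 6 O = 0.98347 × 2.03379 = 2.000.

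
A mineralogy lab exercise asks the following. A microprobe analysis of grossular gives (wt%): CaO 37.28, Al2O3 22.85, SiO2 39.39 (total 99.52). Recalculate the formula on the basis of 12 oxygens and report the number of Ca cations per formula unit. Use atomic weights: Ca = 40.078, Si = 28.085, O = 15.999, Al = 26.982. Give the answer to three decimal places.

CaO: 37.28/56.077 = 0.66480 mol → 0.66480 mol Ca, 0.66480 mol O.
Al2O3: 22.85/101.961 = 0.22411 mol → 0.44822 mol Al, 0.67233 mol O.
SiO2: 39.39/60.083 = 0.65559 mol → 0.65559 mol Si, 1.31118 mol O.
Total oxygen = 2.64831 mol. Normalization factor = 12/2.64831 = 4.53119.
Ca per 12 O = 0.66480 × 4.53119 = 3.012.

3.012 Ca apfu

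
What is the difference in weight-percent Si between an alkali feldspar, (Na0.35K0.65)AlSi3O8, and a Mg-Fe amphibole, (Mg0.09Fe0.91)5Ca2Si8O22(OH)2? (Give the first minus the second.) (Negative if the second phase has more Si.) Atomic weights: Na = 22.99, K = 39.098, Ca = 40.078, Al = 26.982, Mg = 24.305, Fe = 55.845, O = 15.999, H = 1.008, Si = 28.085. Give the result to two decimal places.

7.39 percentage points

M((Na0.35K0.65)AlSi3O8) = 272.689 g/mol, so wt% Si = 84.255/272.689 × 100 = 30.90%.
M((Mg0.09Fe0.91)5Ca2Si8O22(OH)2) = 955.860 g/mol, so wt% Si = 224.680/955.860 × 100 = 23.51%.
30.90 − 23.51 = 7.39 pp.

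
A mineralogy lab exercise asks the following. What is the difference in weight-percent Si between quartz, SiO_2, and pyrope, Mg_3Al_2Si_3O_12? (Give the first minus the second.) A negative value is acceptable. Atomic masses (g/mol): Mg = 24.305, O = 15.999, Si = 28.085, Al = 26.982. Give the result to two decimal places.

25.84 percentage points

Si in SiO_2: molar mass 60.083 g/mol; 1×28.085 = 28.085 g → 46.74 wt%.
Si in Mg_3Al_2Si_3O_12: molar mass 403.122 g/mol; 3×28.085 = 84.255 g → 20.90 wt%.
Difference = 46.74 − 20.90 = 25.84 percentage points.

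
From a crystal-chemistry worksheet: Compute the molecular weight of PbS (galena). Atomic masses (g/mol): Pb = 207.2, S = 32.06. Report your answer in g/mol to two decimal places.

239.26 g/mol

Pb: 1 × 207.2 = 207.2000
S: 1 × 32.06 = 32.0600
Summing the contributions gives the formula mass.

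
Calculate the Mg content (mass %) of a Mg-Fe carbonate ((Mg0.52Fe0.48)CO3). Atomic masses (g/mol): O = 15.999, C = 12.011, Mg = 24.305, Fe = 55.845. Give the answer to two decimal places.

12.71 mass %

M((Mg0.52Fe0.48)CO3) = 99.452 g/mol.
Mg contributes 0.52 × 24.305 = 12.639 g per mole.
12.639/99.452 = 0.1271 → 12.71%.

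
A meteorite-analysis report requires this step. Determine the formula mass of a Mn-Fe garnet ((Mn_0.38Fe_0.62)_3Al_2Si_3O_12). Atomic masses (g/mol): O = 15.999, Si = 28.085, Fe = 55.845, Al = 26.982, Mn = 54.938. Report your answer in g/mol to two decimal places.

496.71 g/mol

The formula mass is the sum 1.14*54.938 + 1.86*55.845 + 2*26.982 + 3*28.085 + 12*15.999.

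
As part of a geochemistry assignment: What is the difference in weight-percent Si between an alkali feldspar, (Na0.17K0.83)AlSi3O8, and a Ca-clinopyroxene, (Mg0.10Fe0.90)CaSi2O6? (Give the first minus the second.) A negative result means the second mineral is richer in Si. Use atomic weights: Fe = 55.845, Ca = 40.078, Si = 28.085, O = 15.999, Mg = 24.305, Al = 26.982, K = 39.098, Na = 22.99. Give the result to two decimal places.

7.64 percentage points

Si in (Na0.17K0.83)AlSi3O8: molar mass 275.589 g/mol; 3×28.085 = 84.255 g → 30.57 wt%.
Si in (Mg0.10Fe0.90)CaSi2O6: molar mass 244.933 g/mol; 2×28.085 = 56.170 g → 22.93 wt%.
Difference = 30.57 − 22.93 = 7.64 percentage points.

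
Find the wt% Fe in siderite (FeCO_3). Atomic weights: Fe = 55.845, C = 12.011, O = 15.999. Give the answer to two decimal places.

48.20 weight percent

M(FeCO_3) = 115.853 g/mol.
Fe contributes 1 × 55.845 = 55.845 g per mole.
55.845/115.853 = 0.4820 → 48.20%.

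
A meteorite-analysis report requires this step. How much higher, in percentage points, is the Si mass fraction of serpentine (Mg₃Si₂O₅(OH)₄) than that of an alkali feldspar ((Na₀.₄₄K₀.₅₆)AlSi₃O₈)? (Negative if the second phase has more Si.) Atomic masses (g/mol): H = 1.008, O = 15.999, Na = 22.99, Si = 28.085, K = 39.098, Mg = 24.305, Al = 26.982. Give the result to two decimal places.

Si in Mg₃Si₂O₅(OH)₄: molar mass 277.108 g/mol; 2×28.085 = 56.170 g → 20.27 wt%.
Si in (Na₀.₄₄K₀.₅₆)AlSi₃O₈: molar mass 271.239 g/mol; 3×28.085 = 84.255 g → 31.06 wt%.
Difference = 20.27 − 31.06 = -10.79 percentage points.

-10.79 percentage points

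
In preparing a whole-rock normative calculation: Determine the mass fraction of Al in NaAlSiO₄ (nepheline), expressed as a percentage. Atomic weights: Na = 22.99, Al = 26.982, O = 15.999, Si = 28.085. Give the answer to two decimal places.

18.99 wt%

M(NaAlSiO₄) = 142.053 g/mol.
Al contributes 1 × 26.982 = 26.982 g per mole.
26.982/142.053 = 0.1899 → 18.99%.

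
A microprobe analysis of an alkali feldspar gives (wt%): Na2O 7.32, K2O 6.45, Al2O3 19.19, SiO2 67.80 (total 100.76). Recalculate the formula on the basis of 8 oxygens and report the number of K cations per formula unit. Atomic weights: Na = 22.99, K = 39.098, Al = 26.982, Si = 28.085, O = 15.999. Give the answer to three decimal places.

Na2O: 7.32/61.979 = 0.11810 mol → 0.23620 mol Na, 0.11810 mol O.
K2O: 6.45/94.195 = 0.06847 mol → 0.13694 mol K, 0.06847 mol O.
Al2O3: 19.19/101.961 = 0.18821 mol → 0.37642 mol Al, 0.56463 mol O.
SiO2: 67.80/60.083 = 1.12844 mol → 1.12844 mol Si, 2.25688 mol O.
Total oxygen = 3.00808 mol. Normalization factor = 8/3.00808 = 2.65950.
K per 8 O = 0.13694 × 2.65950 = 0.364.

0.364 K apfu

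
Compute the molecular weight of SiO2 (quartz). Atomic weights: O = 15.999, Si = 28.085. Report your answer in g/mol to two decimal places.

Si: 1 × 28.085 = 28.0850
O: 2 × 15.999 = 31.9980
Summing the contributions gives the formula mass.

60.08 g/mol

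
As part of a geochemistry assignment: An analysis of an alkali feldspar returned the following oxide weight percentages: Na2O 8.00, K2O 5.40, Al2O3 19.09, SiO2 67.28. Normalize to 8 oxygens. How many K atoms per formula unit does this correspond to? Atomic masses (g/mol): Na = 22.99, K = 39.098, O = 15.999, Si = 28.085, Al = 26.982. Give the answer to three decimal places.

0.307 K apfu

Na2O (M=61.979): mol = 0.12908; Na = 0.25816, O = 0.12908.
K2O (M=94.195): mol = 0.05733; K = 0.11466, O = 0.05733.
Al2O3 (M=101.961): mol = 0.18723; Al = 0.37446, O = 0.56169.
SiO2 (M=60.083): mol = 1.11978; Si = 1.11978, O = 2.23956.
ΣO = 2.98766; factor = 8/ΣO = 2.67768.
K apfu = 0.11466 × 2.67768 = 0.307.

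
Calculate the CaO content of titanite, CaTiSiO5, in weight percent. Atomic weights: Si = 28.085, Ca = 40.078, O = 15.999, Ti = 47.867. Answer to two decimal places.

28.61 wt%

M(CaTiSiO5) = 196.025 g/mol; M(CaO) = 56.077 g/mol.
Moles CaO per formula unit = 1 Ca ÷ 1 = 1.0000.
CaO fraction = (1.0000 × 56.077) / 196.025 = 56.077/196.025 = 0.2861.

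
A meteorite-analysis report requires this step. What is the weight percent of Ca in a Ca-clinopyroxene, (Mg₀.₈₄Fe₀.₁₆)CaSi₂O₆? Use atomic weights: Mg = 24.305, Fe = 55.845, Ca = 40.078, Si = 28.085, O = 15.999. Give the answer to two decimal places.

Molar mass of (Mg₀.₈₄Fe₀.₁₆)CaSi₂O₆: 0.84*24.305 + 0.16*55.845 + 1*40.078 + 2*28.085 + 6*15.999 = 221.593 g/mol.
Mass of Ca per formula unit: 1 × 40.078 = 40.078 g.
Weight fraction Ca = 40.078 / 221.593 = 0.1809.

18.09 wt%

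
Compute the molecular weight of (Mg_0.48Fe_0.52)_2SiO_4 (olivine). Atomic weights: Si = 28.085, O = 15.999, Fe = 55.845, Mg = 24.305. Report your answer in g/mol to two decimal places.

Mg: 0.96 × 24.305 = 23.3328
Fe: 1.04 × 55.845 = 58.0788
Si: 1 × 28.085 = 28.0850
O: 4 × 15.999 = 63.9960
Summing the contributions gives the formula mass.

173.49 g/mol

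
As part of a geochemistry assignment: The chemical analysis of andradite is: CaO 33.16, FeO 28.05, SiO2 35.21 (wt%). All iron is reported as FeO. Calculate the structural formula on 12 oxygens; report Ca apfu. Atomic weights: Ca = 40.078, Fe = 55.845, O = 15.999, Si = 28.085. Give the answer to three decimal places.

CaO: 33.16/56.077 = 0.59133 mol → 0.59133 mol Ca, 0.59133 mol O.
FeO: 28.05/71.844 = 0.39043 mol → 0.39043 mol Fe, 0.39043 mol O.
SiO2: 35.21/60.083 = 0.58602 mol → 0.58602 mol Si, 1.17204 mol O.
Total oxygen = 2.15380 mol. Normalization factor = 12/2.15380 = 5.57155.
Ca per 12 O = 0.59133 × 5.57155 = 3.295.

3.295 Ca apfu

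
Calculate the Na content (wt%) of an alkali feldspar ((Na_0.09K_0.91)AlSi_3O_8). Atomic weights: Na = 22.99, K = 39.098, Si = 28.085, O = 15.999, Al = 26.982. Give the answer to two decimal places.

Molar mass of (Na_0.09K_0.91)AlSi_3O_8: 0.09·22.99 + 0.91·39.098 + 1·26.982 + 3·28.085 + 8·15.999 = 276.877 g/mol.
Mass of Na per formula unit: 0.09 × 22.99 = 2.069 g.
Weight fraction Na = 2.069 / 276.877 = 0.0075.

0.75 wt%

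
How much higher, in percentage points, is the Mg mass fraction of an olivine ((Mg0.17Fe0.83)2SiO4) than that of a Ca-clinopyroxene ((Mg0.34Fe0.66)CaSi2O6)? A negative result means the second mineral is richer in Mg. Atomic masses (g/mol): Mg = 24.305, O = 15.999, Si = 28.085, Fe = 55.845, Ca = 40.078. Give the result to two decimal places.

First mineral: 8.264 g Mg in 193.047 g formula = 4.28 wt% Mg.
Second mineral: 8.264 g Mg in 237.363 g formula = 3.48 wt% Mg.
4.28% − 3.48% gives a difference of 0.80 percentage points.

0.80 percentage points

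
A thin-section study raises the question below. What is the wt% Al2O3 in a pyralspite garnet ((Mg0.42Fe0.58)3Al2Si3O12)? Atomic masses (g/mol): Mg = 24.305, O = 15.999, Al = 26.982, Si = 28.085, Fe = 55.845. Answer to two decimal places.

22.26 wt%

M((Mg0.42Fe0.58)3Al2Si3O12) = 458.002 g/mol; M(Al2O3) = 101.961 g/mol.
Moles Al2O3 per formula unit = 2 Al ÷ 2 = 1.0000.
Al2O3 fraction = (1.0000 × 101.961) / 458.002 = 101.961/458.002 = 0.2226.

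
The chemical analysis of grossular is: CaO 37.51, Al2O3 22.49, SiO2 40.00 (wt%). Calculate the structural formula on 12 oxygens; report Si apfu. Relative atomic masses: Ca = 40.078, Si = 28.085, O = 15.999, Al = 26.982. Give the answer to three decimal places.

3.001 Si apfu

CaO: 37.51/56.077 = 0.66890 mol → 0.66890 mol Ca, 0.66890 mol O.
Al2O3: 22.49/101.961 = 0.22057 mol → 0.44114 mol Al, 0.66171 mol O.
SiO2: 40.00/60.083 = 0.66575 mol → 0.66575 mol Si, 1.33150 mol O.
Total oxygen = 2.66211 mol. Normalization factor = 12/2.66211 = 4.50770.
Si per 12 O = 0.66575 × 4.50770 = 3.001.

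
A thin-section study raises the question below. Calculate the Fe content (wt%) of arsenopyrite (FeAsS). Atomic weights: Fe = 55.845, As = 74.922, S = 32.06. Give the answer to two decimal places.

34.30 wt%

M(FeAsS) = 162.827 g/mol.
Fe contributes 1 × 55.845 = 55.845 g per mole.
55.845/162.827 = 0.3430 → 34.30%.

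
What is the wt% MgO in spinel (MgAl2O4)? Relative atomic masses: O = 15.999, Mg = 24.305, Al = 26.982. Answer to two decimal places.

M(MgAl2O4) = 142.265 g/mol; M(MgO) = 40.304 g/mol.
Moles MgO per formula unit = 1 Mg ÷ 1 = 1.0000.
MgO fraction = (1.0000 × 40.304) / 142.265 = 40.304/142.265 = 0.2833.

28.33 wt%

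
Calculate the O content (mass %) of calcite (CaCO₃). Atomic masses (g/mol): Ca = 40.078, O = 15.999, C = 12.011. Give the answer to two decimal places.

Formula mass = 1*40.078 + 1*12.011 + 3*15.999 = 100.086 g/mol, of which 47.997 g is O.
So O makes up 47.997/100.086 = 0.4796 of the mass, i.e. 47.96%.

47.96 mass %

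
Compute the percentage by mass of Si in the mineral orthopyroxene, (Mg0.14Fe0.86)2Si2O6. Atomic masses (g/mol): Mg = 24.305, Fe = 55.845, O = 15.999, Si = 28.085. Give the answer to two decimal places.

Formula mass = 0.28*24.305 + 1.72*55.845 + 2*28.085 + 6*15.999 = 255.023 g/mol, of which 56.170 g is Si.
So Si makes up 56.170/255.023 = 0.2203 of the mass, i.e. 22.03%.

22.03 mass %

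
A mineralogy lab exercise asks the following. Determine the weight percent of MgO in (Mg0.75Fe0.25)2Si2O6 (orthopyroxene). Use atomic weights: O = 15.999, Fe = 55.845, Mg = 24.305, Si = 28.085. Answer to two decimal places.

Formula mass = 216.544 g/mol.
1.50 Mg → 1.5000 mol MgO per formula unit; M(MgO) = 40.304, so MgO mass = 60.456 g.
60.456/216.544 × 100 = 27.92 wt%.

27.92 wt%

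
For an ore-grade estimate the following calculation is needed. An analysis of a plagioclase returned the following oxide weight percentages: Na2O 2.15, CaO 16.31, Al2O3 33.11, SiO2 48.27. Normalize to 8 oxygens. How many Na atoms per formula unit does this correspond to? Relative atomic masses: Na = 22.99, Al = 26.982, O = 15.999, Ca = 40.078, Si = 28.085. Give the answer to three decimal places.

2.15 wt% Na2O ÷ 61.979 g/mol = 0.03469 mol, giving 0.06938 Na and 0.03469 O.
16.31 wt% CaO ÷ 56.077 g/mol = 0.29085 mol, giving 0.29085 Ca and 0.29085 O.
33.11 wt% Al2O3 ÷ 101.961 g/mol = 0.32473 mol, giving 0.64946 Al and 0.97419 O.
48.27 wt% SiO2 ÷ 60.083 g/mol = 0.80339 mol, giving 0.80339 Si and 1.60678 O.
Oxygen sums to 2.90651; scaling by 8/2.90651 = 2.75244 puts the formula on 8 O.
Na: 0.06938 × 2.75244 = 0.191 atoms per formula unit.

0.191 Na apfu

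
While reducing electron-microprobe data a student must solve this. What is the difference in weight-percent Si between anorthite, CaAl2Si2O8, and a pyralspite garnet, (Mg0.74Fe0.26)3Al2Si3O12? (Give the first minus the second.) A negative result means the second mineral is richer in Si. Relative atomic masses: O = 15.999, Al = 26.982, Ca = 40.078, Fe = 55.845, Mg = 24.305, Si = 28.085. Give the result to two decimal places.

0.49 percentage points

M(CaAl2Si2O8) = 278.204 g/mol, so wt% Si = 56.170/278.204 × 100 = 20.19%.
M((Mg0.74Fe0.26)3Al2Si3O12) = 427.723 g/mol, so wt% Si = 84.255/427.723 × 100 = 19.70%.
20.19 − 19.70 = 0.49 pp.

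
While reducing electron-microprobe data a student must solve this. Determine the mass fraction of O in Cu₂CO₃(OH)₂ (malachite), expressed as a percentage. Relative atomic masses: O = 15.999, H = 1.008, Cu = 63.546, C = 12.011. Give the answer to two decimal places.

Molar mass of Cu₂CO₃(OH)₂: 2×63.546 + 1×12.011 + 5×15.999 + 2×1.008 = 221.114 g/mol.
Mass of O per formula unit: 5 × 15.999 = 79.995 g.
Weight fraction O = 79.995 / 221.114 = 0.3618.

36.18 weight percent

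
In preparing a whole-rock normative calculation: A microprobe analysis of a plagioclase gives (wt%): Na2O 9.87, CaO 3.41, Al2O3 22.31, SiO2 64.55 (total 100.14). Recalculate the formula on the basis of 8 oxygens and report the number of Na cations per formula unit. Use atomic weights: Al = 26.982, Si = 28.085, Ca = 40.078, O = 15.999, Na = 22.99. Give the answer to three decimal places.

9.87 wt% Na2O ÷ 61.979 g/mol = 0.15925 mol, giving 0.31850 Na and 0.15925 O.
3.41 wt% CaO ÷ 56.077 g/mol = 0.06081 mol, giving 0.06081 Ca and 0.06081 O.
22.31 wt% Al2O3 ÷ 101.961 g/mol = 0.21881 mol, giving 0.43762 Al and 0.65643 O.
64.55 wt% SiO2 ÷ 60.083 g/mol = 1.07435 mol, giving 1.07435 Si and 2.14870 O.
Oxygen sums to 3.02519; scaling by 8/3.02519 = 2.64446 puts the formula on 8 O.
Na: 0.31850 × 2.64446 = 0.842 atoms per formula unit.

0.842 Na apfu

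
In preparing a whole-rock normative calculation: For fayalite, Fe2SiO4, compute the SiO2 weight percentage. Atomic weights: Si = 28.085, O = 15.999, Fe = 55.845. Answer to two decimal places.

29.49 wt%

M(Fe2SiO4) = 203.771 g/mol; M(SiO2) = 60.083 g/mol.
Moles SiO2 per formula unit = 1 Si ÷ 1 = 1.0000.
SiO2 fraction = (1.0000 × 60.083) / 203.771 = 60.083/203.771 = 0.2949.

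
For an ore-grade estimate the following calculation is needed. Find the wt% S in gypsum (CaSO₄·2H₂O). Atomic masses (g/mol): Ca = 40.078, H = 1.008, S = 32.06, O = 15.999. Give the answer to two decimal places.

Formula mass = 1·40.078 + 1·32.06 + 6·15.999 + 4·1.008 = 172.164 g/mol, of which 32.060 g is S.
So S makes up 32.060/172.164 = 0.1862 of the mass, i.e. 18.62%.

18.62 weight percent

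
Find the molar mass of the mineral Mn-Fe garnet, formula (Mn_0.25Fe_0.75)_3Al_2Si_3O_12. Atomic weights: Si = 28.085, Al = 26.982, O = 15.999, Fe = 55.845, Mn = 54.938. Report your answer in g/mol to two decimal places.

M = 0.75·54.938 + 2.25·55.845 + 2·26.982 + 3·28.085 + 12·15.999

497.06 g/mol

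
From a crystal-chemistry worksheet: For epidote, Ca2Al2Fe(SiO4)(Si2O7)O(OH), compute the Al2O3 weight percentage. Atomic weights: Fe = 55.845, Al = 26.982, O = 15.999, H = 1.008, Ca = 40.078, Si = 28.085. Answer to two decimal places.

Molar mass of Ca2Al2Fe(SiO4)(Si2O7)O(OH) = 2×40.078 + 2×26.982 + 1×55.845 + 3×28.085 + 13×15.999 + 1×1.008 = 483.215 g/mol.
Each formula unit contains 2 Al, equivalent to 2/2 = 1.0000 mol Al2O3.
M(Al2O3) = 2×26.982 + 3×15.999 = 101.961 g/mol.
Mass of Al2O3 per formula unit = 1.0000 × 101.961 = 101.961 g.
Al2O3 wt% = 101.961 / 483.215 × 100 = 21.10%.

21.10 wt%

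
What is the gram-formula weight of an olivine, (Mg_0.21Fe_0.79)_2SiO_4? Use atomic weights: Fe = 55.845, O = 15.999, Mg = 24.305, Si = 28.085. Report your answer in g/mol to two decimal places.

Mg: 0.42 × 24.305 = 10.2081
Fe: 1.58 × 55.845 = 88.2351
Si: 1 × 28.085 = 28.0850
O: 4 × 15.999 = 63.9960
Summing the contributions gives the formula mass.

190.52 g/mol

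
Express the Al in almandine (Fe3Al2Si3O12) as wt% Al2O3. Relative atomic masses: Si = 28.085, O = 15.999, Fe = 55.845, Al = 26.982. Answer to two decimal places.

Formula mass = 497.742 g/mol.
2 Al → 1.0000 mol Al2O3 per formula unit; M(Al2O3) = 101.961, so Al2O3 mass = 101.961 g.
101.961/497.742 × 100 = 20.48 wt%.

20.48 wt%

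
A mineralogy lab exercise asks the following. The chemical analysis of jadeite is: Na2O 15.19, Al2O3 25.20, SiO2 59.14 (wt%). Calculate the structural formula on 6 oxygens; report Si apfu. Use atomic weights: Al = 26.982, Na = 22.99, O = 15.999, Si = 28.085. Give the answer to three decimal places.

Na2O (M=61.979): mol = 0.24508; Na = 0.49016, O = 0.24508.
Al2O3 (M=101.961): mol = 0.24715; Al = 0.49430, O = 0.74145.
SiO2 (M=60.083): mol = 0.98431; Si = 0.98431, O = 1.96862.
ΣO = 2.95515; factor = 6/ΣO = 2.03035.
Si apfu = 0.98431 × 2.03035 = 1.998.

1.998 Si apfu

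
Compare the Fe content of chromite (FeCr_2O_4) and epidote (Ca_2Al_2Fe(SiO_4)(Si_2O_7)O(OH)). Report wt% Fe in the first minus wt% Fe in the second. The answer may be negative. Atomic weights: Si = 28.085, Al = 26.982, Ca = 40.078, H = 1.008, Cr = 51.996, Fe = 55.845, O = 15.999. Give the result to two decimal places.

First mineral: 55.845 g Fe in 223.833 g formula = 24.95 wt% Fe.
Second mineral: 55.845 g Fe in 483.215 g formula = 11.56 wt% Fe.
24.95% − 11.56% gives a difference of 13.39 percentage points.

13.39 percentage points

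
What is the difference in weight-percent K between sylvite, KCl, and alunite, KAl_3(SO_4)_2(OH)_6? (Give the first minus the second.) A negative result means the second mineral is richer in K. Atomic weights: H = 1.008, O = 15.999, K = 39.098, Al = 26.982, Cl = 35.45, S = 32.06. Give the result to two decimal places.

First mineral: 39.098 g K in 74.548 g formula = 52.45 wt% K.
Second mineral: 39.098 g K in 414.198 g formula = 9.44 wt% K.
52.45% − 9.44% gives a difference of 43.01 percentage points.

43.01 percentage points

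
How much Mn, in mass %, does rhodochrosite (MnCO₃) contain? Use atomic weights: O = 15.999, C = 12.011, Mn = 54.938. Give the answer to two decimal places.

47.79 mass %

M(MnCO₃) = 114.946 g/mol.
Mn contributes 1 × 54.938 = 54.938 g per mole.
54.938/114.946 = 0.4779 → 47.79%.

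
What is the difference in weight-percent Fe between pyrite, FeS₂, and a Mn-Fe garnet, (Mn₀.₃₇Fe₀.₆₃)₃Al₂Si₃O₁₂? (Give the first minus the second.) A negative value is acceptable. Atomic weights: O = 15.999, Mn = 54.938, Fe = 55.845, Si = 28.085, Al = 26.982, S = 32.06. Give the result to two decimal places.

Fe in FeS₂: molar mass 119.965 g/mol; 1×55.845 = 55.845 g → 46.55 wt%.
Fe in (Mn₀.₃₇Fe₀.₆₃)₃Al₂Si₃O₁₂: molar mass 496.735 g/mol; 1.89×55.845 = 105.547 g → 21.25 wt%.
Difference = 46.55 − 21.25 = 25.30 percentage points.

25.30 percentage points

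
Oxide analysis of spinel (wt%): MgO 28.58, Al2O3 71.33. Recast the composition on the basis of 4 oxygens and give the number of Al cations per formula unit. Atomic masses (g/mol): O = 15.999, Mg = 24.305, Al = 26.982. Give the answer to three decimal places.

1.993 Al apfu

MgO (M=40.304): mol = 0.70911; Mg = 0.70911, O = 0.70911.
Al2O3 (M=101.961): mol = 0.69958; Al = 1.39916, O = 2.09874.
ΣO = 2.80785; factor = 4/ΣO = 1.42458.
Al apfu = 1.39916 × 1.42458 = 1.993.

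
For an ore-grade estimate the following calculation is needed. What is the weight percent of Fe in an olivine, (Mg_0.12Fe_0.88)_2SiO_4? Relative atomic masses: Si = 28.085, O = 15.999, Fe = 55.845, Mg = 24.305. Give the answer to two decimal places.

Formula mass = 0.24·24.305 + 1.76·55.845 + 1·28.085 + 4·15.999 = 196.201 g/mol, of which 98.287 g is Fe.
So Fe makes up 98.287/196.201 = 0.5010 of the mass, i.e. 50.10%.

50.10 mass %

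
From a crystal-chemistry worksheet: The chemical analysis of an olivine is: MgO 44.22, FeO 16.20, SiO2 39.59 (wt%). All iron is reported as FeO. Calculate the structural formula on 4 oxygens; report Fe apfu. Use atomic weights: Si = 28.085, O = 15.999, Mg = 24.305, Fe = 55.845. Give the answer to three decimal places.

44.22 wt% MgO ÷ 40.304 g/mol = 1.09716 mol, giving 1.09716 Mg and 1.09716 O.
16.20 wt% FeO ÷ 71.844 g/mol = 0.22549 mol, giving 0.22549 Fe and 0.22549 O.
39.59 wt% SiO2 ÷ 60.083 g/mol = 0.65892 mol, giving 0.65892 Si and 1.31784 O.
Oxygen sums to 2.64049; scaling by 4/2.64049 = 1.51487 puts the formula on 4 O.
Fe: 0.22549 × 1.51487 = 0.342 atoms per formula unit.

0.342 Fe apfu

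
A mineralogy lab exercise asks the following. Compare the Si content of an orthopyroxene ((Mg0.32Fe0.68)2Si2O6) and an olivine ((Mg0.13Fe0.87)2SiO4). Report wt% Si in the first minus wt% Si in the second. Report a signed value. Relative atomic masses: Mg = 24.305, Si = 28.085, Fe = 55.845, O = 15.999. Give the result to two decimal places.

8.69 percentage points

First mineral: 56.170 g Si in 243.668 g formula = 23.05 wt% Si.
Second mineral: 28.085 g Si in 195.571 g formula = 14.36 wt% Si.
23.05% − 14.36% gives a difference of 8.69 percentage points.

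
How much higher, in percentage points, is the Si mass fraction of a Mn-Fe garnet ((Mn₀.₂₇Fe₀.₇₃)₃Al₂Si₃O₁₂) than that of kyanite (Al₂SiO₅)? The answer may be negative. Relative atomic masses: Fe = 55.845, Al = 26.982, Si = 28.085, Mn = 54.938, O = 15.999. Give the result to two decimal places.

-0.38 percentage points

M((Mn₀.₂₇Fe₀.₇₃)₃Al₂Si₃O₁₂) = 497.007 g/mol, so wt% Si = 84.255/497.007 × 100 = 16.95%.
M(Al₂SiO₅) = 162.044 g/mol, so wt% Si = 28.085/162.044 × 100 = 17.33%.
16.95 − 17.33 = -0.38 pp.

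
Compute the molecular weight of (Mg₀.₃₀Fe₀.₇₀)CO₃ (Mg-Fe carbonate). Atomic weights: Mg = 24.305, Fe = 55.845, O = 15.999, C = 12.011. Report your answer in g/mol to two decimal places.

106.39 g/mol

M = 0.30(24.305) + 0.70(55.845) + 1(12.011) + 3(15.999)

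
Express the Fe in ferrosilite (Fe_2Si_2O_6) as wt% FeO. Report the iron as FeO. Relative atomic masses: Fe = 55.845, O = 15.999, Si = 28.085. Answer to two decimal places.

Formula mass = 263.854 g/mol.
2 Fe → 2.0000 mol FeO per formula unit; M(FeO) = 71.844, so FeO mass = 143.688 g.
143.688/263.854 × 100 = 54.46 wt%.

54.46 wt%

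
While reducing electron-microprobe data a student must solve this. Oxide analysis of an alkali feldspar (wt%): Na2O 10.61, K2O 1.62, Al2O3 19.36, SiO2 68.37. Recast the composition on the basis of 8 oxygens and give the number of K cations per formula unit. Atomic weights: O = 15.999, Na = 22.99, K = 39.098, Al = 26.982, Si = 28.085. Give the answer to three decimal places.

10.61 wt% Na2O ÷ 61.979 g/mol = 0.17119 mol, giving 0.34238 Na and 0.17119 O.
1.62 wt% K2O ÷ 94.195 g/mol = 0.01720 mol, giving 0.03440 K and 0.01720 O.
19.36 wt% Al2O3 ÷ 101.961 g/mol = 0.18988 mol, giving 0.37976 Al and 0.56964 O.
68.37 wt% SiO2 ÷ 60.083 g/mol = 1.13793 mol, giving 1.13793 Si and 2.27586 O.
Oxygen sums to 3.03389; scaling by 8/3.03389 = 2.63688 puts the formula on 8 O.
K: 0.03440 × 2.63688 = 0.091 atoms per formula unit.

0.091 K apfu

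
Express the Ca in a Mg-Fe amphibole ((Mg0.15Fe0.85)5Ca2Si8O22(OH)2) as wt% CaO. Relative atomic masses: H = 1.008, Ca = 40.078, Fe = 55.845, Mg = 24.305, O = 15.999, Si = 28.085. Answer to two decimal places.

11.85 wt%

Formula mass = 946.398 g/mol.
2 Ca → 2.0000 mol CaO per formula unit; M(CaO) = 56.077, so CaO mass = 112.154 g.
112.154/946.398 × 100 = 11.85 wt%.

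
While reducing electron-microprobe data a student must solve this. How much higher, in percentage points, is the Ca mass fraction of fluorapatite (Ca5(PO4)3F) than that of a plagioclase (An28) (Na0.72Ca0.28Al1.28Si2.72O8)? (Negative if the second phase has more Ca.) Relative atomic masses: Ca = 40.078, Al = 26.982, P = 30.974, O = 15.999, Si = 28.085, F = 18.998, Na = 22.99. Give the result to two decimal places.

First mineral: 200.390 g Ca in 504.298 g formula = 39.74 wt% Ca.
Second mineral: 11.222 g Ca in 266.695 g formula = 4.21 wt% Ca.
39.74% − 4.21% gives a difference of 35.53 percentage points.

35.53 percentage points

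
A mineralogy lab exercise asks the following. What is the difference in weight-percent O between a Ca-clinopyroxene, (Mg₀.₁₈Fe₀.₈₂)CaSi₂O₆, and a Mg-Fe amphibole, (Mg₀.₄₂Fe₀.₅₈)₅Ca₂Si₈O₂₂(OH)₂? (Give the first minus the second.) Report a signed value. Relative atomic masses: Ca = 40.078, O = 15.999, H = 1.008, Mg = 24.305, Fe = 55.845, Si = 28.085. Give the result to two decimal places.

First mineral: 95.994 g O in 242.410 g formula = 39.60 wt% O.
Second mineral: 383.976 g O in 903.819 g formula = 42.48 wt% O.
39.60% − 42.48% gives a difference of -2.88 percentage points.

-2.88 percentage points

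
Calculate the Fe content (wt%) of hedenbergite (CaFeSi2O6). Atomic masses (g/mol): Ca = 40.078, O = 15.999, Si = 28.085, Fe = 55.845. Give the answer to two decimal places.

22.51 wt%

Molar mass of CaFeSi2O6: 1×40.078 + 1×55.845 + 2×28.085 + 6×15.999 = 248.087 g/mol.
Mass of Fe per formula unit: 1 × 55.845 = 55.845 g.
Weight fraction Fe = 55.845 / 248.087 = 0.2251.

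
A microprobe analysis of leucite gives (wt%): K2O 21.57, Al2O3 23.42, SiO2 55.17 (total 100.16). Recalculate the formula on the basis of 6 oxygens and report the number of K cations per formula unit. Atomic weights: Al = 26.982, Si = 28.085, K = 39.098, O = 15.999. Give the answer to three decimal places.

K2O (M=94.195): mol = 0.22899; K = 0.45798, O = 0.22899.
Al2O3 (M=101.961): mol = 0.22970; Al = 0.45940, O = 0.68910.
SiO2 (M=60.083): mol = 0.91823; Si = 0.91823, O = 1.83646.
ΣO = 2.75455; factor = 6/ΣO = 2.17821.
K apfu = 0.45798 × 2.17821 = 0.998.

0.998 K apfu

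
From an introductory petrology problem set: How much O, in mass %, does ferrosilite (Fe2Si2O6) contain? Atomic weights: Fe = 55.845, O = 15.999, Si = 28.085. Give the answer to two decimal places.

Formula mass = 2×55.845 + 2×28.085 + 6×15.999 = 263.854 g/mol, of which 95.994 g is O.
So O makes up 95.994/263.854 = 0.3638 of the mass, i.e. 36.38%.

36.38 mass %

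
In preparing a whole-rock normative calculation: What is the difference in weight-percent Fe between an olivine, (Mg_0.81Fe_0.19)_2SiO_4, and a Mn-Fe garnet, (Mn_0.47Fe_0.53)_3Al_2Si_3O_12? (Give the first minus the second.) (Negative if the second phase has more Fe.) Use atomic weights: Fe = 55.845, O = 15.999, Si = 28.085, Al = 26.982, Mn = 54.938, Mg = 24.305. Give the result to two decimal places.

-3.99 percentage points

M((Mg_0.81Fe_0.19)_2SiO_4) = 152.676 g/mol, so wt% Fe = 21.221/152.676 × 100 = 13.90%.
M((Mn_0.47Fe_0.53)_3Al_2Si_3O_12) = 496.463 g/mol, so wt% Fe = 88.794/496.463 × 100 = 17.89%.
13.90 − 17.89 = -3.99 pp.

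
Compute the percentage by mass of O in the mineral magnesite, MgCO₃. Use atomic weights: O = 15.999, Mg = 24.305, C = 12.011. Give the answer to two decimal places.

Molar mass of MgCO₃: 1*24.305 + 1*12.011 + 3*15.999 = 84.313 g/mol.
Mass of O per formula unit: 3 × 15.999 = 47.997 g.
Weight fraction O = 47.997 / 84.313 = 0.5693.

56.93 wt%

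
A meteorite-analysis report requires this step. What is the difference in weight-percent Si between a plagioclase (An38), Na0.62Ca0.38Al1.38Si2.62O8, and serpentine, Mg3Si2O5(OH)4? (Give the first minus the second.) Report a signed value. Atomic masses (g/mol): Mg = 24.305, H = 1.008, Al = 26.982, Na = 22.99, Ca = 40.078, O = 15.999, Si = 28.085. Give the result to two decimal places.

Si in Na0.62Ca0.38Al1.38Si2.62O8: molar mass 268.293 g/mol; 2.62×28.085 = 73.583 g → 27.43 wt%.
Si in Mg3Si2O5(OH)4: molar mass 277.108 g/mol; 2×28.085 = 56.170 g → 20.27 wt%.
Difference = 27.43 − 20.27 = 7.16 percentage points.

7.16 percentage points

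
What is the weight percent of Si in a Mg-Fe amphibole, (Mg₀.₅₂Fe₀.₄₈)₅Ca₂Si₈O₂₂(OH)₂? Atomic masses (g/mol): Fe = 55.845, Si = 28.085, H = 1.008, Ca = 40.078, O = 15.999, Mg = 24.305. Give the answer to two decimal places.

25.30 weight percent

M((Mg₀.₅₂Fe₀.₄₈)₅Ca₂Si₈O₂₂(OH)₂) = 888.049 g/mol.
Si contributes 8 × 28.085 = 224.680 g per mole.
224.680/888.049 = 0.2530 → 25.30%.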